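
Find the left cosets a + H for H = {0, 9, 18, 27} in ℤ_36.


H = {0, 9, 18, 27}, |H| = 4
Number of cosets = |G|/|H| = 36/4 = 9
0 + H = {0, 9, 18, 27}
1 + H = {1, 10, 19, 28}
2 + H = {2, 11, 20, 29}
3 + H = {3, 12, 21, 30}
4 + H = {4, 13, 22, 31}
5 + H = {5, 14, 23, 32}
6 + H = {6, 15, 24, 33}
7 + H = {7, 16, 25, 34}
8 + H = {8, 17, 26, 35}

Cosets: 0+H={0,9,18,27}; 1+H={1,10,19,28}; 2+H={2,11,20,29}; 3+H={3,12,21,30}; 4+H={4,13,22,31}; 5+H={5,14,23,32}; 6+H={6,15,24,33}; 7+H={7,16,25,34}; 8+H={8,17,26,35}


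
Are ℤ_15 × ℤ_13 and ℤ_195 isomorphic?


Comparing ℤ_15 × ℤ_13 and ℤ_195:
gcd(15,13) = 1, so ℤ_15 × ℤ_13 ≅ ℤ_195 (CRT)

Yes, ℤ_15 × ℤ_13 ≅ ℤ_195


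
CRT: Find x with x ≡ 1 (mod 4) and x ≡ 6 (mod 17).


m₁ = 4, m₂ = 17, gcd = 1, so CRT applies. M = m₁·m₂ = 68
Let M₁ = M/m₁ = 17, M₂ = M/m₂ = 4
Find y₁ ≡ M₁⁻¹ (mod m₁): 17⁻¹ ≡ 1 (mod 4)
Find y₂ ≡ M₂⁻¹ (mod m₂): 4⁻¹ ≡ 13 (mod 17)
x = a₁·M₁·y₁ + a₂·M₂·y₂ = 1·17·1 + 6·4·13 = 329
Reduce mod 68: x ≡ 57
Check: 57 mod 4 = 1 ✓, 57 mod 17 = 6 ✓

x ≡ 57 (mod 68)


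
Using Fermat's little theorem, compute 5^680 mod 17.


Fermat's little theorem: if p is prime and gcd(a,p)=1, then a^(p-1) ≡ 1 (mod p)
p = 17 is prime, gcd(5,17) = 1
Reduce exponent: 680 mod 16 = 8
So 5^680 ≡ 5^8 (mod 17)
5^8 mod 17 = 16

5^680 ≡ 16 (mod 17)


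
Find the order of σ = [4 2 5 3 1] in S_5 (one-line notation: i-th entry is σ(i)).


Cycle decomposition: (1 4 3 5)
Cycle lengths: 4
Order = lcm(4) = 4

ord(σ) = 4


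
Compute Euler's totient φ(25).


φ(n) = count of k ∈ {1,...,n} with gcd(k,n)=1
Coprimes to 25: {1, 2, 3, 4, 6, 7, 8, 9, 11, 12, 13, 14, 16, 17, 18, 19, 21, 22, 23, 24}
Count: 20

φ(25) = 20


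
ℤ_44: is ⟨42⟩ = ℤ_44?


g generates ℤ_n iff gcd(g, n) = 1
gcd(42, 44) = 2
Since gcd = 2 ≠ 1, ⟨42⟩ has order 22 < 44, so 42 is not a generator.

No, 42 does not generate ℤ_44


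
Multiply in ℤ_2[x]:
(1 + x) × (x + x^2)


Expand and collect like terms; reduce coefficients mod 2:
x^0: 1·0 = 0 ≡ 0 (mod 2)
x^1: 1·1 + 1·0 = 1 ≡ 1 (mod 2)
x^2: 1·1 + 1·1 = 2 ≡ 0 (mod 2)
x^3: 1·1 = 1 ≡ 1 (mod 2)
Result: x + x^3

f · g = x + x^3


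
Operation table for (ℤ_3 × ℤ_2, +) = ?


Elements: {(0,0), (0,1), (1,0), (1,1), (2,0), (2,1)}
Operation: componentwise addition mod (3, 2)
Entry (a, b) = ((a₁+b₁) mod 3, (a₂+b₂) mod 2)

Cayley table:
      | (0,0) | (0,1) | (1,0) | (1,1) | (2,0) | (2,1)
(0,0) | (0,0) | (0,1) | (1,0) | (1,1) | (2,0) | (2,1)
(0,1) | (0,1) | (0,0) | (1,1) | (1,0) | (2,1) | (2,0)
(1,0) | (1,0) | (1,1) | (2,0) | (2,1) | (0,0) | (0,1)
(1,1) | (1,1) | (1,0) | (2,1) | (2,0) | (0,1) | (0,0)
(2,0) | (2,0) | (2,1) | (0,0) | (0,1) | (1,0) | (1,1)
(2,1) | (2,1) | (2,0) | (0,1) | (0,0) | (1,1) | (1,0)


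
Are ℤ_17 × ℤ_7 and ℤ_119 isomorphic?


Comparing ℤ_17 × ℤ_7 and ℤ_119:
gcd(17,7) = 1, so ℤ_17 × ℤ_7 ≅ ℤ_119 (CRT)

Yes, ℤ_17 × ℤ_7 ≅ ℤ_119


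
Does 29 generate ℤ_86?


g generates ℤ_n iff gcd(g, n) = 1
gcd(29, 86) = 1
Since gcd = 1, 29 is a generator.

Yes, 29 generates ℤ_86


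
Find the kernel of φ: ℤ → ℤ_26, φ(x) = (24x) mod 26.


Kernel = preimage of identity
ker(φ) = {x ∈ ℤ : 24x ≡ 0 (mod 26)}. gcd(24,26) = 2, so 24x ≡ 0 (mod 26) ⟺ x ≡ 0 (mod 26/2 = 13). Hence ker(φ) = 13ℤ

ker(φ) = 13ℤ


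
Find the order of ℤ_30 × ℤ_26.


|A × B| = |A| · |B|
|ℤ_30 × ℤ_26| = 30 × 26 = 780

|ℤ_30 × ℤ_26| = 780


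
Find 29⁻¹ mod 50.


Use the extended Euclidean algorithm to write 1 = 29·s + 50·t; then s mod 50 is the inverse.
Euclidean algorithm:
  29 = 0·50 + 29
  50 = 1·29 + 21
  29 = 1·21 + 8
  21 = 2·8 + 5
  8 = 1·5 + 3
  5 = 1·3 + 2
  3 = 1·2 + 1
  2 = 2·1 + 0
gcd(29,50) = 1
Back-substitution gives: 29·(19) + 50·(-11) = 1
So 29⁻¹ ≡ 19 ≡ 19 (mod 50)
Check: 29 × 19 = 551 ≡ 1 (mod 50) ✓

29⁻¹ ≡ 19 (mod 50)


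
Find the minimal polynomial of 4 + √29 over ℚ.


Let α = 4 + √29. Then α - 4 = √29, so (α - 4)² = 29, giving α² - 8α - 13 = 0. Degree 2 and α ∉ ℚ, so this is the minimal polynomial.

Minimal polynomial: x² - 8x - 13


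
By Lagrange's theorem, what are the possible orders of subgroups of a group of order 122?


Lagrange's theorem: |H| divides |G|
|G| = 122
Divisors of 122: 1, 2, 61, 122

Possible subgroup orders: {1, 2, 61, 122}


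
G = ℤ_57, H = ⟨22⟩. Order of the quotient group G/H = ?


|⟨22⟩| = n / gcd(22, 57) = 57 / 1 = 57
H is normal (ℤ_57 is abelian).
|G/H| = |G| / |H| = 57 / 57 = 1

|G/H| = 1


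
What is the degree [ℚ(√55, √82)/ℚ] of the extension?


[ℚ(√55,√82):ℚ] = [ℚ(√55,√82):ℚ(√55)]·[ℚ(√55):ℚ] = 2·2 = 4

[ℚ(√55, √82)/ℚ] = 4


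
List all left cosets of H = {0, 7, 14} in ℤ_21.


H = {0, 7, 14}, |H| = 3
Number of cosets = |G|/|H| = 21/3 = 7
0 + H = {0, 7, 14}
1 + H = {1, 8, 15}
2 + H = {2, 9, 16}
3 + H = {3, 10, 17}
4 + H = {4, 11, 18}
5 + H = {5, 12, 19}
6 + H = {6, 13, 20}

Cosets: 0+H={0,7,14}; 1+H={1,8,15}; 2+H={2,9,16}; 3+H={3,10,17}; 4+H={4,11,18}; 5+H={5,12,19}; 6+H={6,13,20}


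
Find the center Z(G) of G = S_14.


Z(G) = {g ∈ G | gx = xg for all x ∈ G}
S_n is non-abelian for n ≥ 3; Z(S_14) is trivial

Z(S_14) = {e}


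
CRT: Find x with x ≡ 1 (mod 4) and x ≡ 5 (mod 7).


m₁ = 4, m₂ = 7, gcd = 1, so CRT applies. M = m₁·m₂ = 28
Let M₁ = M/m₁ = 7, M₂ = M/m₂ = 4
Find y₁ ≡ M₁⁻¹ (mod m₁): 7⁻¹ ≡ 3 (mod 4)
Find y₂ ≡ M₂⁻¹ (mod m₂): 4⁻¹ ≡ 2 (mod 7)
x = a₁·M₁·y₁ + a₂·M₂·y₂ = 1·7·3 + 5·4·2 = 61
Reduce mod 28: x ≡ 5
Check: 5 mod 4 = 1 ✓, 5 mod 7 = 5 ✓

x ≡ 5 (mod 28)


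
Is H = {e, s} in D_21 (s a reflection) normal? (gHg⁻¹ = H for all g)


H = {e, s} in D_21 (s a reflection)
r·s·r⁻¹ = sr⁻² ≠ s for n ≥ 3, so {e, s} is not closed under conjugation

No, not a normal subgroup


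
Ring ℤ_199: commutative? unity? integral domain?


ℤ_199 is a commutative ring with unity 1; 199 is prime, so ℤ_199 is a field (hence an integral domain)
Commutative: Yes
Integral domain: Yes
Has unity: Yes

ℤ_199: Commutative=Yes, Unity=Yes


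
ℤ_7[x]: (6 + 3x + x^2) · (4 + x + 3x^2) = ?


Expand and collect like terms; reduce coefficients mod 7:
x^0: 6·4 = 24 ≡ 3 (mod 7)
x^1: 6·1 + 3·4 = 18 ≡ 4 (mod 7)
x^2: 6·3 + 3·1 + 1·4 = 25 ≡ 4 (mod 7)
x^3: 3·3 + 1·1 = 10 ≡ 3 (mod 7)
x^4: 1·3 = 3 ≡ 3 (mod 7)
Result: 3 + 4x + 4x^2 + 3x^3 + 3x^4

f · g = 3 + 4x + 4x^2 + 3x^3 + 3x^4


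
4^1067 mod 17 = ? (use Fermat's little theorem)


Fermat's little theorem: if p is prime and gcd(a,p)=1, then a^(p-1) ≡ 1 (mod p)
p = 17 is prime, gcd(4,17) = 1
Reduce exponent: 1067 mod 16 = 11
So 4^1067 ≡ 4^11 (mod 17)
4^11 mod 17 = 13

4^1067 ≡ 13 (mod 17)


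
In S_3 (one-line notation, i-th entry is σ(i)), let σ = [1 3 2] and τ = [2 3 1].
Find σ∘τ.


σ∘τ: apply τ first, then σ
1 →τ 2 →σ 3
2 →τ 3 →σ 2
3 →τ 1 →σ 1

σ∘τ = [3 2 1]


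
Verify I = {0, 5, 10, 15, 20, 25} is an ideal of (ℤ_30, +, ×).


Check ideal conditions for I = {0, 5, 10, 15, 20, 25} in ℤ_30:
(1) I is an additive subgroup? Yes
(2) For r ∈ ℤ_30 and a ∈ I: r·a ∈ I? Yes

Yes, I is an ideal of ℤ_30


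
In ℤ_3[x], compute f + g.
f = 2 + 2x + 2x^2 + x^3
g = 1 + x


Add coefficients mod 3:
x^0: 2 + 1 = 0 (mod 3)
x^1: 2 + 1 = 0 (mod 3)
x^2: 2 + 0 = 2 (mod 3)
x^3: 1 + 0 = 1 (mod 3)
Result: 2x^2 + x^3

f + g = 2x^2 + x^3


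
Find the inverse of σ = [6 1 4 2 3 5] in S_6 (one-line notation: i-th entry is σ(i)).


To find σ⁻¹, swap domain and range:
σ(1) = 6 → σ⁻¹(6) = 1
σ(2) = 1 → σ⁻¹(1) = 2
σ(3) = 4 → σ⁻¹(4) = 3
σ(4) = 2 → σ⁻¹(2) = 4
σ(5) = 3 → σ⁻¹(3) = 5
σ(6) = 5 → σ⁻¹(5) = 6

σ⁻¹ = [2 4 5 3 6 1]


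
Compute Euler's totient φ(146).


Factor n: 146 = 2 × 73
φ(n) = n · ∏(1 - 1/p) over distinct primes p | n
φ(146) = 146 · (1 - 1/2) · (1 - 1/73) = 72

φ(146) = 72


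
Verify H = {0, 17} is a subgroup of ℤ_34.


Subgroup test for H = {0, 17} in (ℤ_34, +):
(1) 0 ∈ H? Yes
(2) Closure: for all a,b ∈ H, (a+b) mod 34 ∈ H? Yes
(3) Inverses: for all a ∈ H, -a mod 34 ∈ H? Yes

Yes, H is a subgroup of ℤ_34


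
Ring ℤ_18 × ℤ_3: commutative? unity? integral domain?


Direct product ring; commutative with unity (1,1); but (1,0)·(0,1) = (0,0) gives zero divisors, so not an integral domain
Commutative: Yes
Integral domain: No
Has unity: Yes

ℤ_18 × ℤ_3: Commutative=Yes, Unity=Yes


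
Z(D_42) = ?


Z(G) = {g ∈ G | gx = xg for all x ∈ G}
For even n, Z(D_n) = {e, r^(n/2)}: the 180° rotation r^21 commutes with every reflection and rotation

Z(D_42) = {e, r^21}


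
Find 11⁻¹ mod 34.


Use the extended Euclidean algorithm to write 1 = 11·s + 34·t; then s mod 34 is the inverse.
Euclidean algorithm:
  11 = 0·34 + 11
  34 = 3·11 + 1
  11 = 11·1 + 0
gcd(11,34) = 1
Back-substitution gives: 11·(-3) + 34·(1) = 1
So 11⁻¹ ≡ -3 ≡ 31 (mod 34)
Check: 11 × 31 = 341 ≡ 1 (mod 34) ✓

11⁻¹ ≡ 31 (mod 34)


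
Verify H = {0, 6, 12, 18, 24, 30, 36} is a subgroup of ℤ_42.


Subgroup test for H = {0, 6, 12, 18, 24, 30, 36} in (ℤ_42, +):
(1) 0 ∈ H? Yes
(2) Closure: for all a,b ∈ H, (a+b) mod 42 ∈ H? Yes
(3) Inverses: for all a ∈ H, -a mod 42 ∈ H? Yes

Yes, H is a subgroup of ℤ_42


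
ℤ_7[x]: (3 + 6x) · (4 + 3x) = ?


Expand and collect like terms; reduce coefficients mod 7:
x^0: 3·4 = 12 ≡ 5 (mod 7)
x^1: 3·3 + 6·4 = 33 ≡ 5 (mod 7)
x^2: 6·3 = 18 ≡ 4 (mod 7)
Result: 5 + 5x + 4x^2

f · g = 5 + 5x + 4x^2


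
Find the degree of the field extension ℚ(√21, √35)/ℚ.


[ℚ(√21,√35):ℚ] = [ℚ(√21,√35):ℚ(√21)]·[ℚ(√21):ℚ] = 2·2 = 4

[ℚ(√21, √35)/ℚ] = 4


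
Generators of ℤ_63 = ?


g generates ℤ_n iff gcd(g,n) = 1
Prime factors of 63: 3, 7
Generators are g ∈ {1,...,62} not divisible by any of these primes.
Generators: {1, 2, 4, 5, 8, 10, 11, 13, 16, 17, 19, 20, 22, 23, 25, 26, 29, 31, 32, 34, 37, 38, 40, 41, 43, 44, 46, 47, 50, 52, 53, 55, 58, 59, 61, 62}
Number of generators = φ(63) = 36

Generators of ℤ_63 = {1, 2, 4, 5, 8, 10, 11, 13, 16, 17, 19, 20, 22, 23, 25, 26, 29, 31, 32, 34, 37, 38, 40, 41, 43, 44, 46, 47, 50, 52, 53, 55, 58, 59, 61, 62}


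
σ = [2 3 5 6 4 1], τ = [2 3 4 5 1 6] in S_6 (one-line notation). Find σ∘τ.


σ∘τ: apply τ first, then σ
1 →τ 2 →σ 3
2 →τ 3 →σ 5
3 →τ 4 →σ 6
4 →τ 5 →σ 4
5 →τ 1 →σ 2
6 →τ 6 →σ 1

σ∘τ = [3 5 6 4 2 1]


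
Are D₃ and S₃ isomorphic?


Comparing D₃ and S₃:
Both are the unique non-abelian group of order 6

Yes, D₃ ≅ S₃


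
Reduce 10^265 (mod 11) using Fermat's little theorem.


Fermat's little theorem: if p is prime and gcd(a,p)=1, then a^(p-1) ≡ 1 (mod p)
p = 11 is prime, gcd(10,11) = 1
Reduce exponent: 265 mod 10 = 5
So 10^265 ≡ 10^5 (mod 11)
10^5 mod 11 = 10

10^265 ≡ 10 (mod 11)


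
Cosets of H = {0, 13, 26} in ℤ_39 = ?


H = {0, 13, 26}, |H| = 3
Number of cosets = |G|/|H| = 39/3 = 13
0 + H = {0, 13, 26}
1 + H = {1, 14, 27}
2 + H = {2, 15, 28}
3 + H = {3, 16, 29}
4 + H = {4, 17, 30}
5 + H = {5, 18, 31}
6 + H = {6, 19, 32}
7 + H = {7, 20, 33}
8 + H = {8, 21, 34}
9 + H = {9, 22, 35}
10 + H = {10, 23, 36}
11 + H = {11, 24, 37}
12 + H = {12, 25, 38}

Cosets: 0+H={0,13,26}; 1+H={1,14,27}; 2+H={2,15,28}; 3+H={3,16,29}; 4+H={4,17,30}; 5+H={5,18,31}; 6+H={6,19,32}; 7+H={7,20,33}; 8+H={8,21,34}; 9+H={9,22,35}; 10+H={10,23,36}; 11+H={11,24,37}; 12+H={12,25,38}


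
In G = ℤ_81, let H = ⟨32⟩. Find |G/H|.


|⟨32⟩| = n / gcd(32, 81) = 81 / 1 = 81
H is normal (ℤ_81 is abelian).
|G/H| = |G| / |H| = 81 / 81 = 1

|G/H| = 1


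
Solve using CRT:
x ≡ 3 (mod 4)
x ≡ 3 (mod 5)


m₁ = 4, m₂ = 5, gcd = 1, so CRT applies. M = m₁·m₂ = 20
Let M₁ = M/m₁ = 5, M₂ = M/m₂ = 4
Find y₁ ≡ M₁⁻¹ (mod m₁): 5⁻¹ ≡ 1 (mod 4)
Find y₂ ≡ M₂⁻¹ (mod m₂): 4⁻¹ ≡ 4 (mod 5)
x = a₁·M₁·y₁ + a₂·M₂·y₂ = 3·5·1 + 3·4·4 = 63
Reduce mod 20: x ≡ 3
Check: 3 mod 4 = 3 ✓, 3 mod 5 = 3 ✓

x ≡ 3 (mod 20)


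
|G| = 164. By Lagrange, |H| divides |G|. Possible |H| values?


Lagrange's theorem: |H| divides |G|
|G| = 164
Divisors of 164: 1, 2, 4, 41, 82, 164

Possible subgroup orders: {1, 2, 4, 41, 82, 164}


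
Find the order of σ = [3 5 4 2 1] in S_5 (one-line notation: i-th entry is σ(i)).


Cycle decomposition: (1 3 4 2 5)
Cycle lengths: 5
Order = lcm(5) = 5

ord(σ) = 5


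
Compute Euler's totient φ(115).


Factor n: 115 = 5 × 23
φ(n) = n · ∏(1 - 1/p) over distinct primes p | n
φ(115) = 115 · (1 - 1/5) · (1 - 1/23) = 88

φ(115) = 88


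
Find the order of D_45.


|D_n| = 2n (n rotations and n reflections)
|D_45| = 2×45 = 90

|D_45| = 90


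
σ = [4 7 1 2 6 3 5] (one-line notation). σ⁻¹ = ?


To find σ⁻¹, swap domain and range:
σ(1) = 4 → σ⁻¹(4) = 1
σ(2) = 7 → σ⁻¹(7) = 2
σ(3) = 1 → σ⁻¹(1) = 3
σ(4) = 2 → σ⁻¹(2) = 4
σ(5) = 6 → σ⁻¹(6) = 5
σ(6) = 3 → σ⁻¹(3) = 6
σ(7) = 5 → σ⁻¹(5) = 7

σ⁻¹ = [3 4 6 1 7 5 2]


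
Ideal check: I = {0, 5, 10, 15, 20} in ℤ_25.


Check ideal conditions for I = {0, 5, 10, 15, 20} in ℤ_25:
(1) I is an additive subgroup? Yes
(2) For r ∈ ℤ_25 and a ∈ I: r·a ∈ I? Yes

Yes, I is an ideal of ℤ_25


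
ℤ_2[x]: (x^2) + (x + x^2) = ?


Add coefficients mod 2:
x^0: 0 + 0 = 0 (mod 2)
x^1: 0 + 1 = 1 (mod 2)
x^2: 1 + 1 = 0 (mod 2)
Result: x

f + g = x


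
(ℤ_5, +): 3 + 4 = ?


Operation: addition mod 5
3 + 4 = (a + b) mod 5 with a = 3, b = 4

3 + 4 = 2


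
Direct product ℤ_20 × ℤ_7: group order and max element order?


|ℤ_20 × ℤ_7| = 20 × 7 = 140
Max element order = lcm(20,7) = 140
Cyclic? Yes (gcd=1)

|ℤ_20×ℤ_7| = 140, max element order = 140


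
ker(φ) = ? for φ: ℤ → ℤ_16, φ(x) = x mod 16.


Kernel = preimage of identity
ker(φ) = {x ∈ ℤ : x ≡ 0 (mod 16)} = 16ℤ = {0, ±16, ±32, ...}

ker(φ) = 16ℤ


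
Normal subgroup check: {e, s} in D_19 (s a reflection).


H = {e, s} in D_19 (s a reflection)
r·s·r⁻¹ = sr⁻² ≠ s for n ≥ 3, so {e, s} is not closed under conjugation

No, not a normal subgroup


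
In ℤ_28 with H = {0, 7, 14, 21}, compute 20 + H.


20 + H = {20 + h (mod 28) : h ∈ H}
20+0=20, 20+7=27, 20+14=6, 20+21=13
20 + H = {6, 13, 20, 27} = 6 + H

20 + H = {6, 13, 20, 27}


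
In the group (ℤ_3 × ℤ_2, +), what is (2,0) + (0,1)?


Operation: componentwise addition mod (3, 2)
(2,0) + (0,1) = ((a₁+b₁) mod 3, (a₂+b₂) mod 2) with a = (2,0), b = (0,1)

(2,0) + (0,1) = (2,1)


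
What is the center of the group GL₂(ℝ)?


Z(G) = {g ∈ G | gx = xg for all x ∈ G}
Only scalar multiples of the identity commute with all invertible matrices

Z(GL₂(ℝ)) = {aI : a ∈ ℝ, a ≠ 0}


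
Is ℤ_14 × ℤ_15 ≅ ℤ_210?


Comparing ℤ_14 × ℤ_15 and ℤ_210:
gcd(14,15) = 1, so ℤ_14 × ℤ_15 ≅ ℤ_210 (CRT)

Yes, ℤ_14 × ℤ_15 ≅ ℤ_210


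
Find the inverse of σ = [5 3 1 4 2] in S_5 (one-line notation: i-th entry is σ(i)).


To find σ⁻¹, swap domain and range:
σ(1) = 5 → σ⁻¹(5) = 1
σ(2) = 3 → σ⁻¹(3) = 2
σ(3) = 1 → σ⁻¹(1) = 3
σ(4) = 4 → σ⁻¹(4) = 4
σ(5) = 2 → σ⁻¹(2) = 5

σ⁻¹ = [3 5 2 4 1]


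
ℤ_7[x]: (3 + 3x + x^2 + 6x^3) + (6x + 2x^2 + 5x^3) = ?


Add coefficients mod 7:
x^0: 3 + 0 = 3 (mod 7)
x^1: 3 + 6 = 2 (mod 7)
x^2: 1 + 2 = 3 (mod 7)
x^3: 6 + 5 = 4 (mod 7)
Result: 3 + 2x + 3x^2 + 4x^3

f + g = 3 + 2x + 3x^2 + 4x^3


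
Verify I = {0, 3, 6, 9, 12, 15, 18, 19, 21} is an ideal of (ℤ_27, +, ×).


Check ideal conditions for I = {0, 3, 6, 9, 12, 15, 18, 19, 21} in ℤ_27:
(1) I is an additive subgroup? No
(2) For r ∈ ℤ_27 and a ∈ I: r·a ∈ I? No  [counterexample: r=2, a=12, r·a mod 27 = 24 ∉ I]

No, I is not an ideal of ℤ_27


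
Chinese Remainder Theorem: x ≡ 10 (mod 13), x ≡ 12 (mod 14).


m₁ = 13, m₂ = 14, gcd = 1, so CRT applies. M = m₁·m₂ = 182
Let M₁ = M/m₁ = 14, M₂ = M/m₂ = 13
Find y₁ ≡ M₁⁻¹ (mod m₁): 14⁻¹ ≡ 1 (mod 13)
Find y₂ ≡ M₂⁻¹ (mod m₂): 13⁻¹ ≡ 13 (mod 14)
x = a₁·M₁·y₁ + a₂·M₂·y₂ = 10·14·1 + 12·13·13 = 2168
Reduce mod 182: x ≡ 166
Check: 166 mod 13 = 10 ✓, 166 mod 14 = 12 ✓

x ≡ 166 (mod 182)


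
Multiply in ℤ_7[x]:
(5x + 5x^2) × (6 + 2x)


Expand and collect like terms; reduce coefficients mod 7:
x^0: 0·6 = 0 ≡ 0 (mod 7)
x^1: 0·2 + 5·6 = 30 ≡ 2 (mod 7)
x^2: 5·2 + 5·6 = 40 ≡ 5 (mod 7)
x^3: 5·2 = 10 ≡ 3 (mod 7)
Result: 2x + 5x^2 + 3x^3

f · g = 2x + 5x^2 + 3x^3


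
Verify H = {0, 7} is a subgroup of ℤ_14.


Subgroup test for H = {0, 7} in (ℤ_14, +):
(1) 0 ∈ H? Yes
(2) Closure: for all a,b ∈ H, (a+b) mod 14 ∈ H? Yes
(3) Inverses: for all a ∈ H, -a mod 14 ∈ H? Yes

Yes, H is a subgroup of ℤ_14


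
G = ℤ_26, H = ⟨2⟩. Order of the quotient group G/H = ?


|⟨2⟩| = n / gcd(2, 26) = 26 / 2 = 13
H is normal (ℤ_26 is abelian).
|G/H| = |G| / |H| = 26 / 13 = 2

|G/H| = 2


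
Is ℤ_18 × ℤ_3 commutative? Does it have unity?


Direct product ring; commutative with unity (1,1); but (1,0)·(0,1) = (0,0) gives zero divisors, so not an integral domain
Commutative: Yes
Integral domain: No
Has unity: Yes

ℤ_18 × ℤ_3: Commutative=Yes, Unity=Yes


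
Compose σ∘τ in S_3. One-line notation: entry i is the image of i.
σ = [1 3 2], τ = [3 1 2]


σ∘τ: apply τ first, then σ
1 →τ 3 →σ 2
2 →τ 1 →σ 1
3 →τ 2 →σ 3

σ∘τ = [2 1 3]


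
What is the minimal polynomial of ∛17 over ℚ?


∛17 satisfies x³ - 17 = 0, irreducible over ℚ (no rational root; 17 is not a perfect cube)

Minimal polynomial: x³ - 17


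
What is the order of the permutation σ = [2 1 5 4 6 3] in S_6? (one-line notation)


Cycle decomposition: (1 2) (3 5 6)
Cycle lengths: 2, 3
Order = lcm(2, 3) = 6

ord(σ) = 6


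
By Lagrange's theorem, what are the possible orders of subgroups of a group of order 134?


Lagrange's theorem: |H| divides |G|
|G| = 134
Divisors of 134: 1, 2, 67, 134

Possible subgroup orders: {1, 2, 67, 134}


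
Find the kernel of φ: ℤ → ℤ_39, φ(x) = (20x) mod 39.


Kernel = preimage of identity
ker(φ) = {x ∈ ℤ : 20x ≡ 0 (mod 39)}. gcd(20,39) = 1, so 20x ≡ 0 (mod 39) ⟺ x ≡ 0 (mod 39/1 = 39). Hence ker(φ) = 39ℤ

ker(φ) = 39ℤ


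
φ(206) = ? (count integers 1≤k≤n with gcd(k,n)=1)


Factor n: 206 = 2 × 103
φ(n) = n · ∏(1 - 1/p) over distinct primes p | n
φ(206) = 206 · (1 - 1/2) · (1 - 1/103) = 102

φ(206) = 102


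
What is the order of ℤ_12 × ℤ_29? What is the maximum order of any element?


|ℤ_12 × ℤ_29| = 12 × 29 = 348
Max element order = lcm(12,29) = 348
Cyclic? Yes (gcd=1)

|ℤ_12×ℤ_29| = 348, max element order = 348


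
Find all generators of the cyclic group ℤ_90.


g generates ℤ_n iff gcd(g,n) = 1
Prime factors of 90: 2, 3, 5
Generators are g ∈ {1,...,89} not divisible by any of these primes.
Generators: {1, 7, 11, 13, 17, 19, 23, 29, 31, 37, 41, 43, 47, 49, 53, 59, 61, 67, 71, 73, 77, 79, 83, 89}
Number of generators = φ(90) = 24

Generators of ℤ_90 = {1, 7, 11, 13, 17, 19, 23, 29, 31, 37, 41, 43, 47, 49, 53, 59, 61, 67, 71, 73, 77, 79, 83, 89}


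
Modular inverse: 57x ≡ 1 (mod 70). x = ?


Use the extended Euclidean algorithm to write 1 = 57·s + 70·t; then s mod 70 is the inverse.
Euclidean algorithm:
  57 = 0·70 + 57
  70 = 1·57 + 13
  57 = 4·13 + 5
  13 = 2·5 + 3
  5 = 1·3 + 2
  3 = 1·2 + 1
  2 = 2·1 + 0
gcd(57,70) = 1
Back-substitution gives: 57·(-27) + 70·(22) = 1
So 57⁻¹ ≡ -27 ≡ 43 (mod 70)
Check: 57 × 43 = 2451 ≡ 1 (mod 70) ✓

57⁻¹ ≡ 43 (mod 70)


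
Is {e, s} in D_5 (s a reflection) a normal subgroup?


H = {e, s} in D_5 (s a reflection)
r·s·r⁻¹ = sr⁻² ≠ s for n ≥ 3, so {e, s} is not closed under conjugation

No, not a normal subgroup


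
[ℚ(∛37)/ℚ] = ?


∛37 has minimal polynomial x³ - 37 (irreducible over ℚ since 37 is not a perfect cube)

[ℚ(∛37)/ℚ] = 3


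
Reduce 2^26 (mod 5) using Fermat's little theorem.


Fermat's little theorem: if p is prime and gcd(a,p)=1, then a^(p-1) ≡ 1 (mod p)
p = 5 is prime, gcd(2,5) = 1
Reduce exponent: 26 mod 4 = 2
So 2^26 ≡ 2^2 (mod 5)
2^2 mod 5 = 4

2^26 ≡ 4 (mod 5)


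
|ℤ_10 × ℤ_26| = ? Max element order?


|ℤ_10 × ℤ_26| = 10 × 26 = 260
Max element order = lcm(10,26) = 130
Cyclic? No (gcd=2)

|ℤ_10×ℤ_26| = 260, max element order = 130


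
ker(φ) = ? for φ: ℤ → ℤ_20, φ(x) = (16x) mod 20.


Kernel = preimage of identity
ker(φ) = {x ∈ ℤ : 16x ≡ 0 (mod 20)}. gcd(16,20) = 4, so 16x ≡ 0 (mod 20) ⟺ x ≡ 0 (mod 20/4 = 5). Hence ker(φ) = 5ℤ

ker(φ) = 5ℤ


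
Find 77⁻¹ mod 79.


Use the extended Euclidean algorithm to write 1 = 77·s + 79·t; then s mod 79 is the inverse.
Euclidean algorithm:
  77 = 0·79 + 77
  79 = 1·77 + 2
  77 = 38·2 + 1
  2 = 2·1 + 0
gcd(77,79) = 1
Back-substitution gives: 77·(39) + 79·(-38) = 1
So 77⁻¹ ≡ 39 ≡ 39 (mod 79)
Check: 77 × 39 = 3003 ≡ 1 (mod 79) ✓

77⁻¹ ≡ 39 (mod 79)


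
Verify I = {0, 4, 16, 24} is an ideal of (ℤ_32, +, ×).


Check ideal conditions for I = {0, 4, 16, 24} in ℤ_32:
(1) I is an additive subgroup? No
(2) For r ∈ ℤ_32 and a ∈ I: r·a ∈ I? No  [counterexample: r=2, a=4, r·a mod 32 = 8 ∉ I]

No, I is not an ideal of ℤ_32


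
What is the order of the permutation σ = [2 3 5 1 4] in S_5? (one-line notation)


Cycle decomposition: (1 2 3 5 4)
Cycle lengths: 5
Order = lcm(5) = 5

ord(σ) = 5


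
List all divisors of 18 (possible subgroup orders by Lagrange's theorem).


Lagrange's theorem: |H| divides |G|
|G| = 18
Divisors of 18: 1, 2, 3, 6, 9, 18

Possible subgroup orders: {1, 2, 3, 6, 9, 18}


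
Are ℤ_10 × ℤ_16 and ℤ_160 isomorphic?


Comparing ℤ_10 × ℤ_16 and ℤ_160:
gcd(10,16) = 2 ≠ 1. Max element order in ℤ_10×ℤ_16 is lcm(10,16) = 80 < 160, so it has no element of order 160

No, ℤ_10 × ℤ_16 ≇ ℤ_160


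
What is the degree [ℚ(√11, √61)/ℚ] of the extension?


[ℚ(√11,√61):ℚ] = [ℚ(√11,√61):ℚ(√11)]·[ℚ(√11):ℚ] = 2·2 = 4

[ℚ(√11, √61)/ℚ] = 4


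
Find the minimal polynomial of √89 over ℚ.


√89 satisfies x² - 89 = 0, irreducible over ℚ since 89 is squarefree

Minimal polynomial: x² - 89


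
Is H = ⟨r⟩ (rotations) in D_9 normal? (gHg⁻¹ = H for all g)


H = ⟨r⟩ (rotations) in D_9
The rotation subgroup ⟨r⟩ has index 2 in D_9, so it is normal

Yes, normal subgroup


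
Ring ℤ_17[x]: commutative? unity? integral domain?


ℤ_17 is a field (n prime), so ℤ_17[x] is a commutative integral domain with unity
Commutative: Yes
Integral domain: Yes
Has unity: Yes

ℤ_17[x]: Commutative=Yes, Unity=Yes


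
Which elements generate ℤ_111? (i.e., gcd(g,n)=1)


g generates ℤ_n iff gcd(g,n) = 1
Prime factors of 111: 3, 37
Generators are g ∈ {1,...,110} not divisible by any of these primes.
Generators: {1, 2, 4, 5, 7, 8, 10, 11, 13, 14, 16, 17, 19, 20, 22, 23, 25, 26, 28, 29, 31, 32, 34, 35, 38, 40, 41, 43, 44, 46, 47, 49, 50, 52, 53, 55, 56, 58, 59, 61, 62, 64, 65, 67, 68, 70, 71, 73, 76, 77, 79, 80, 82, 83, 85, 86, 88, 89, 91, 92, 94, 95, 97, 98, 100, 101, 103, 104, 106, 107, 109, 110}
Number of generators = φ(111) = 72

Generators of ℤ_111 = {1, 2, 4, 5, 7, 8, 10, 11, 13, 14, 16, 17, 19, 20, 22, 23, 25, 26, 28, 29, 31, 32, 34, 35, 38, 40, 41, 43, 44, 46, 47, 49, 50, 52, 53, 55, 56, 58, 59, 61, 62, 64, 65, 67, 68, 70, 71, 73, 76, 77, 79, 80, 82, 83, 85, 86, 88, 89, 91, 92, 94, 95, 97, 98, 100, 101, 103, 104, 106, 107, 109, 110}


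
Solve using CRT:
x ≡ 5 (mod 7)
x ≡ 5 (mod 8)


m₁ = 7, m₂ = 8, gcd = 1, so CRT applies. M = m₁·m₂ = 56
Let M₁ = M/m₁ = 8, M₂ = M/m₂ = 7
Find y₁ ≡ M₁⁻¹ (mod m₁): 8⁻¹ ≡ 1 (mod 7)
Find y₂ ≡ M₂⁻¹ (mod m₂): 7⁻¹ ≡ 7 (mod 8)
x = a₁·M₁·y₁ + a₂·M₂·y₂ = 5·8·1 + 5·7·7 = 285
Reduce mod 56: x ≡ 5
Check: 5 mod 7 = 5 ✓, 5 mod 8 = 5 ✓

x ≡ 5 (mod 56)


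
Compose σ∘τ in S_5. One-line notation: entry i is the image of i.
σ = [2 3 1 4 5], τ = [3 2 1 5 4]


σ∘τ: apply τ first, then σ
1 →τ 3 →σ 1
2 →τ 2 →σ 3
3 →τ 1 →σ 2
4 →τ 5 →σ 5
5 →τ 4 →σ 4

σ∘τ = [1 3 2 5 4]


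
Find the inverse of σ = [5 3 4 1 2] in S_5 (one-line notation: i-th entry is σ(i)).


To find σ⁻¹, swap domain and range:
σ(1) = 5 → σ⁻¹(5) = 1
σ(2) = 3 → σ⁻¹(3) = 2
σ(3) = 4 → σ⁻¹(4) = 3
σ(4) = 1 → σ⁻¹(1) = 4
σ(5) = 2 → σ⁻¹(2) = 5

σ⁻¹ = [4 5 2 3 1]


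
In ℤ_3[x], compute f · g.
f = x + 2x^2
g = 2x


Expand and collect like terms; reduce coefficients mod 3:
x^0: 0·0 = 0 ≡ 0 (mod 3)
x^1: 0·2 + 1·0 = 0 ≡ 0 (mod 3)
x^2: 1·2 + 2·0 = 2 ≡ 2 (mod 3)
x^3: 2·2 = 4 ≡ 1 (mod 3)
Result: 2x^2 + x^3

f · g = 2x^2 + x^3


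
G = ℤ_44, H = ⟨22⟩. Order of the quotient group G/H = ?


|⟨22⟩| = n / gcd(22, 44) = 44 / 22 = 2
H is normal (ℤ_44 is abelian).
|G/H| = |G| / |H| = 44 / 2 = 22

|G/H| = 22


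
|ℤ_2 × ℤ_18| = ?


|A × B| = |A| · |B|
|ℤ_2 × ℤ_18| = 2 × 18 = 36

|ℤ_2 × ℤ_18| = 36


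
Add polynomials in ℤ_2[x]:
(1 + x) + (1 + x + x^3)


Add coefficients mod 2:
x^0: 1 + 1 = 0 (mod 2)
x^1: 1 + 1 = 0 (mod 2)
x^2: 0 + 0 = 0 (mod 2)
x^3: 0 + 1 = 1 (mod 2)
Result: x^3

f + g = x^3


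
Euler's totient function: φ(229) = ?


Factor n: 229 = 229
φ(n) = n · ∏(1 - 1/p) over distinct primes p | n
φ(229) = 229 · (1 - 1/229) = 228

φ(229) = 228


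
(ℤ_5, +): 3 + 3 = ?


Operation: addition mod 5
3 + 3 = (a + b) mod 5 with a = 3, b = 3

3 + 3 = 1


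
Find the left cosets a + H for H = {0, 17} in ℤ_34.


H = {0, 17}, |H| = 2
Number of cosets = |G|/|H| = 34/2 = 17
0 + H = {0, 17}
1 + H = {1, 18}
2 + H = {2, 19}
3 + H = {3, 20}
4 + H = {4, 21}
5 + H = {5, 22}
6 + H = {6, 23}
7 + H = {7, 24}
8 + H = {8, 25}
9 + H = {9, 26}
10 + H = {10, 27}
11 + H = {11, 28}
12 + H = {12, 29}
13 + H = {13, 30}
14 + H = {14, 31}
15 + H = {15, 32}
16 + H = {16, 33}

Cosets: 0+H={0,17}; 1+H={1,18}; 2+H={2,19}; 3+H={3,20}; 4+H={4,21}; 5+H={5,22}; 6+H={6,23}; 7+H={7,24}; 8+H={8,25}; 9+H={9,26}; 10+H={10,27}; 11+H={11,28}; 12+H={12,29}; 13+H={13,30}; 14+H={14,31}; 15+H={15,32}; 16+H={16,33}


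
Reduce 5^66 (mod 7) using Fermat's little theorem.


Fermat's little theorem: if p is prime and gcd(a,p)=1, then a^(p-1) ≡ 1 (mod p)
p = 7 is prime, gcd(5,7) = 1
Reduce exponent: 66 mod 6 = 0
So 5^66 ≡ 5^0 (mod 7)
5^0 = 1

5^66 ≡ 1 (mod 7)


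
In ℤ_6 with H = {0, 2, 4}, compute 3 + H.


3 + H = {3 + h (mod 6) : h ∈ H}
3+0=3, 3+2=5, 3+4=1
3 + H = {1, 3, 5} = 1 + H

3 + H = {1, 3, 5}


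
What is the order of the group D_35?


|D_n| = 2n (n rotations and n reflections)
|D_35| = 2×35 = 70

|D_35| = 70


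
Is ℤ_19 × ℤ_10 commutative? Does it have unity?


Direct product ring; commutative with unity (1,1); but (1,0)·(0,1) = (0,0) gives zero divisors, so not an integral domain
Commutative: Yes
Integral domain: No
Has unity: Yes

ℤ_19 × ℤ_10: Commutative=Yes, Unity=Yes


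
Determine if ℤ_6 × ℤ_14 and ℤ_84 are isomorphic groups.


Comparing ℤ_6 × ℤ_14 and ℤ_84:
gcd(6,14) = 2 ≠ 1. Max element order in ℤ_6×ℤ_14 is lcm(6,14) = 42 < 84, so it has no element of order 84

No, ℤ_6 × ℤ_14 ≇ ℤ_84


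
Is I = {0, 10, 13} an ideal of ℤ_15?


Check ideal conditions for I = {0, 10, 13} in ℤ_15:
(1) I is an additive subgroup? No
(2) For r ∈ ℤ_15 and a ∈ I: r·a ∈ I? No  [counterexample: r=2, a=10, r·a mod 15 = 5 ∉ I]

No, I is not an ideal of ℤ_15


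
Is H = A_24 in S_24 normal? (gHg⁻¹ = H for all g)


H = A_24 in S_24
A_24 has index 2 in S_24, and every subgroup of index 2 is normal

Yes, normal subgroup


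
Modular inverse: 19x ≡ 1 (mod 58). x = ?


Use the extended Euclidean algorithm to write 1 = 19·s + 58·t; then s mod 58 is the inverse.
Euclidean algorithm:
  19 = 0·58 + 19
  58 = 3·19 + 1
  19 = 19·1 + 0
gcd(19,58) = 1
Back-substitution gives: 19·(-3) + 58·(1) = 1
So 19⁻¹ ≡ -3 ≡ 55 (mod 58)
Check: 19 × 55 = 1045 ≡ 1 (mod 58) ✓

19⁻¹ ≡ 55 (mod 58)


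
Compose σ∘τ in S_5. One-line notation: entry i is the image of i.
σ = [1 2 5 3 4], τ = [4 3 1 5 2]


σ∘τ: apply τ first, then σ
1 →τ 4 →σ 3
2 →τ 3 →σ 5
3 →τ 1 →σ 1
4 →τ 5 →σ 4
5 →τ 2 →σ 2

σ∘τ = [3 5 1 4 2]


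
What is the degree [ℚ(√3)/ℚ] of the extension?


√3 has minimal polynomial x² - 3 (irreducible over ℚ since 3 is squarefree)

[ℚ(√3)/ℚ] = 2


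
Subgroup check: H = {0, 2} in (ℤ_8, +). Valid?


Subgroup test for H = {0, 2} in (ℤ_8, +):
(1) 0 ∈ H? Yes
(2) Closure: for all a,b ∈ H, (a+b) mod 8 ∈ H? No  [counterexample: 2 + 2 = 4 ∉ H]
(3) Inverses: for all a ∈ H, -a mod 8 ∈ H? No

No, H is not a subgroup of ℤ_8


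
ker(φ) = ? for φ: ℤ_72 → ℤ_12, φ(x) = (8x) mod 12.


Kernel = preimage of identity
ker(φ) = {x ∈ ℤ_72 : 8x ≡ 0 (mod 12)}. Since 12 | 72, φ is well-defined. The kernel is the cyclic subgroup ⟨3⟩ of ℤ_72 (order 24), i.e. {0, 3, 6, 9, 12, 15, 18, 21, 24, 27, 30, 33, 36, 39, 42, 45, 48, 51, 54, 57, 60, 63, 66, 69}

ker(φ) = {0, 3, 6, 9, 12, 15, 18, 21, 24, 27, 30, 33, 36, 39, 42, 45, 48, 51, 54, 57, 60, 63, 66, 69}


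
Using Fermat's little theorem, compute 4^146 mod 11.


Fermat's little theorem: if p is prime and gcd(a,p)=1, then a^(p-1) ≡ 1 (mod p)
p = 11 is prime, gcd(4,11) = 1
Reduce exponent: 146 mod 10 = 6
So 4^146 ≡ 4^6 (mod 11)
4^6 mod 11 = 4

4^146 ≡ 4 (mod 11)


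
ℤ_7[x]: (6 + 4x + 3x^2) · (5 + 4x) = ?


Expand and collect like terms; reduce coefficients mod 7:
x^0: 6·5 = 30 ≡ 2 (mod 7)
x^1: 6·4 + 4·5 = 44 ≡ 2 (mod 7)
x^2: 4·4 + 3·5 = 31 ≡ 3 (mod 7)
x^3: 3·4 = 12 ≡ 5 (mod 7)
Result: 2 + 2x + 3x^2 + 5x^3

f · g = 2 + 2x + 3x^2 + 5x^3


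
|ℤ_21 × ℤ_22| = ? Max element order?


|ℤ_21 × ℤ_22| = 21 × 22 = 462
Max element order = lcm(21,22) = 462
Cyclic? Yes (gcd=1)

|ℤ_21×ℤ_22| = 462, max element order = 462


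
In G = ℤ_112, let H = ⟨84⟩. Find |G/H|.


|⟨84⟩| = n / gcd(84, 112) = 112 / 28 = 4
H is normal (ℤ_112 is abelian).
|G/H| = |G| / |H| = 112 / 4 = 28

|G/H| = 28


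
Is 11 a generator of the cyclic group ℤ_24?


g generates ℤ_n iff gcd(g, n) = 1
gcd(11, 24) = 1
Since gcd = 1, 11 is a generator.

Yes, 11 generates ℤ_24


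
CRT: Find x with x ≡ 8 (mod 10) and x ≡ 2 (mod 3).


m₁ = 10, m₂ = 3, gcd = 1, so CRT applies. M = m₁·m₂ = 30
Let M₁ = M/m₁ = 3, M₂ = M/m₂ = 10
Find y₁ ≡ M₁⁻¹ (mod m₁): 3⁻¹ ≡ 7 (mod 10)
Find y₂ ≡ M₂⁻¹ (mod m₂): 10⁻¹ ≡ 1 (mod 3)
x = a₁·M₁·y₁ + a₂·M₂·y₂ = 8·3·7 + 2·10·1 = 188
Reduce mod 30: x ≡ 8
Check: 8 mod 10 = 8 ✓, 8 mod 3 = 2 ✓

x ≡ 8 (mod 30)


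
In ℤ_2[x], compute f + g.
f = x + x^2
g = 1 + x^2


Add coefficients mod 2:
x^0: 0 + 1 = 1 (mod 2)
x^1: 1 + 0 = 1 (mod 2)
x^2: 1 + 1 = 0 (mod 2)
Result: 1 + x

f + g = 1 + x


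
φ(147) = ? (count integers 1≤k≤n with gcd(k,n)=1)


Factor n: 147 = 3 × 7^2
φ(n) = n · ∏(1 - 1/p) over distinct primes p | n
φ(147) = 147 · (1 - 1/3) · (1 - 1/7) = 84

φ(147) = 84


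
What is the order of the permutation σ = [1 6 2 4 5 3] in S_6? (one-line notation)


Cycle decomposition: (2 6 3)
Cycle lengths: 3
Order = lcm(3) = 3

ord(σ) = 3


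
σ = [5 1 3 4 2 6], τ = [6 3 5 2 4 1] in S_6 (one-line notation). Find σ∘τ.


σ∘τ: apply τ first, then σ
1 →τ 6 →σ 6
2 →τ 3 →σ 3
3 →τ 5 →σ 2
4 →τ 2 →σ 1
5 →τ 4 →σ 4
6 →τ 1 →σ 5

σ∘τ = [6 3 2 1 4 5]


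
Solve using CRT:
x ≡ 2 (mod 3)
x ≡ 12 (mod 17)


m₁ = 3, m₂ = 17, gcd = 1, so CRT applies. M = m₁·m₂ = 51
Let M₁ = M/m₁ = 17, M₂ = M/m₂ = 3
Find y₁ ≡ M₁⁻¹ (mod m₁): 17⁻¹ ≡ 2 (mod 3)
Find y₂ ≡ M₂⁻¹ (mod m₂): 3⁻¹ ≡ 6 (mod 17)
x = a₁·M₁·y₁ + a₂·M₂·y₂ = 2·17·2 + 12·3·6 = 284
Reduce mod 51: x ≡ 29
Check: 29 mod 3 = 2 ✓, 29 mod 17 = 12 ✓

x ≡ 29 (mod 51)


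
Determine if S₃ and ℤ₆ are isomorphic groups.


Comparing S₃ and ℤ₆:
S₃ is non-abelian, ℤ₆ is abelian

No, S₃ ≇ ℤ₆


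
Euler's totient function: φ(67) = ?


Factor n: 67 = 67
φ(n) = n · ∏(1 - 1/p) over distinct primes p | n
φ(67) = 67 · (1 - 1/67) = 66

φ(67) = 66


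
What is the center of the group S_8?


Z(G) = {g ∈ G | gx = xg for all x ∈ G}
S_n is non-abelian for n ≥ 3; Z(S_8) is trivial

Z(S_8) = {e}


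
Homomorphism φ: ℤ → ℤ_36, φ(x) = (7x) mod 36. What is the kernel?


Kernel = preimage of identity
ker(φ) = {x ∈ ℤ : 7x ≡ 0 (mod 36)}. gcd(7,36) = 1, so 7x ≡ 0 (mod 36) ⟺ x ≡ 0 (mod 36/1 = 36). Hence ker(φ) = 36ℤ

ker(φ) = 36ℤ


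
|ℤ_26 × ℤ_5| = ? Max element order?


|ℤ_26 × ℤ_5| = 26 × 5 = 130
Max element order = lcm(26,5) = 130
Cyclic? Yes (gcd=1)

|ℤ_26×ℤ_5| = 130, max element order = 130


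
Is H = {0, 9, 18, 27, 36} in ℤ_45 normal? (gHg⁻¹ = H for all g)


H = {0, 9, 18, 27, 36} in ℤ_45
ℤ_45 is abelian; every subgroup of an abelian group is normal

Yes, normal subgroup


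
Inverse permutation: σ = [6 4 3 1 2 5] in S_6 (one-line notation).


To find σ⁻¹, swap domain and range:
σ(1) = 6 → σ⁻¹(6) = 1
σ(2) = 4 → σ⁻¹(4) = 2
σ(3) = 3 → σ⁻¹(3) = 3
σ(4) = 1 → σ⁻¹(1) = 4
σ(5) = 2 → σ⁻¹(2) = 5
σ(6) = 5 → σ⁻¹(5) = 6

σ⁻¹ = [4 5 3 2 6 1]


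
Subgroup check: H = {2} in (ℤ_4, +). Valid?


Subgroup test for H = {2} in (ℤ_4, +):
(1) 0 ∈ H? No
(2) Closure: for all a,b ∈ H, (a+b) mod 4 ∈ H? No  [counterexample: 2 + 2 = 0 ∉ H]
(3) Inverses: for all a ∈ H, -a mod 4 ∈ H? Yes

No, H is not a subgroup of ℤ_4


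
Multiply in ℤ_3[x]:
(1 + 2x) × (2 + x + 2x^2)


Expand and collect like terms; reduce coefficients mod 3:
x^0: 1·2 = 2 ≡ 2 (mod 3)
x^1: 1·1 + 2·2 = 5 ≡ 2 (mod 3)
x^2: 1·2 + 2·1 = 4 ≡ 1 (mod 3)
x^3: 2·2 = 4 ≡ 1 (mod 3)
Result: 2 + 2x + x^2 + x^3

f · g = 2 + 2x + x^2 + x^3


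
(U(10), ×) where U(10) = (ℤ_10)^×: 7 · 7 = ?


Operation: multiplication mod 10
7 · 7 = (a × b) mod 10 with a = 7, b = 7

7 · 7 = 9


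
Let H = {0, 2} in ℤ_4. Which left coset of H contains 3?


3 + H = {3 + h (mod 4) : h ∈ H}
3+0=3, 3+2=1
3 + H = {1, 3} = 1 + H

3 + H = {1, 3}


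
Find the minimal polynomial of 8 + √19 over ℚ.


Let α = 8 + √19. Then α - 8 = √19, so (α - 8)² = 19, giving α² - 16α + 45 = 0. Degree 2 and α ∉ ℚ, so this is the minimal polynomial.

Minimal polynomial: x² - 16x + 45


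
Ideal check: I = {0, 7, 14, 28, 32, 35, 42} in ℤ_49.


Check ideal conditions for I = {0, 7, 14, 28, 32, 35, 42} in ℤ_49:
(1) I is an additive subgroup? No
(2) For r ∈ ℤ_49 and a ∈ I: r·a ∈ I? No  [counterexample: r=2, a=32, r·a mod 49 = 15 ∉ I]

No, I is not an ideal of ℤ_49


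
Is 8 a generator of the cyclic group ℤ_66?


g generates ℤ_n iff gcd(g, n) = 1
gcd(8, 66) = 2
Since gcd = 2 ≠ 1, ⟨8⟩ has order 33 < 66, so 8 is not a generator.

No, 8 does not generate ℤ_66


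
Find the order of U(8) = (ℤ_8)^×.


U(n) is the group of units mod n; |U(n)| = φ(n)
|U(8)| = φ(8) = 4

|U(8) = (ℤ_8)^×| = 4


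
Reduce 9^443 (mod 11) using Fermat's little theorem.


Fermat's little theorem: if p is prime and gcd(a,p)=1, then a^(p-1) ≡ 1 (mod p)
p = 11 is prime, gcd(9,11) = 1
Reduce exponent: 443 mod 10 = 3
So 9^443 ≡ 9^3 (mod 11)
9^3 mod 11 = 3

9^443 ≡ 3 (mod 11)


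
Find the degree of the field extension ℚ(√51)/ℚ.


√51 has minimal polynomial x² - 51 (irreducible over ℚ since 51 is squarefree)

[ℚ(√51)/ℚ] = 2


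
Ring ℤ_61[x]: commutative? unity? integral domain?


ℤ_61 is a field (n prime), so ℤ_61[x] is a commutative integral domain with unity
Commutative: Yes
Integral domain: Yes
Has unity: Yes

ℤ_61[x]: Commutative=Yes, Unity=Yes


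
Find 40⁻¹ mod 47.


Use the extended Euclidean algorithm to write 1 = 40·s + 47·t; then s mod 47 is the inverse.
Euclidean algorithm:
  40 = 0·47 + 40
  47 = 1·40 + 7
  40 = 5·7 + 5
  7 = 1·5 + 2
  5 = 2·2 + 1
  2 = 2·1 + 0
gcd(40,47) = 1
Back-substitution gives: 40·(20) + 47·(-17) = 1
So 40⁻¹ ≡ 20 ≡ 20 (mod 47)
Check: 40 × 20 = 800 ≡ 1 (mod 47) ✓

40⁻¹ ≡ 20 (mod 47)


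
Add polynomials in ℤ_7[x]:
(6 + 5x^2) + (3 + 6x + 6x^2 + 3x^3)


Add coefficients mod 7:
x^0: 6 + 3 = 2 (mod 7)
x^1: 0 + 6 = 6 (mod 7)
x^2: 5 + 6 = 4 (mod 7)
x^3: 0 + 3 = 3 (mod 7)
Result: 2 + 6x + 4x^2 + 3x^3

f + g = 2 + 6x + 4x^2 + 3x^3


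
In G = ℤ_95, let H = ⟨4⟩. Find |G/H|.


|⟨4⟩| = n / gcd(4, 95) = 95 / 1 = 95
H is normal (ℤ_95 is abelian).
|G/H| = |G| / |H| = 95 / 95 = 1

|G/H| = 1


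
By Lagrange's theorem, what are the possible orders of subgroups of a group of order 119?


Lagrange's theorem: |H| divides |G|
|G| = 119
Divisors of 119: 1, 7, 17, 119

Possible subgroup orders: {1, 7, 17, 119}


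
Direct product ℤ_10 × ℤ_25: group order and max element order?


|ℤ_10 × ℤ_25| = 10 × 25 = 250
Max element order = lcm(10,25) = 50
Cyclic? No (gcd=5)

|ℤ_10×ℤ_25| = 250, max element order = 50


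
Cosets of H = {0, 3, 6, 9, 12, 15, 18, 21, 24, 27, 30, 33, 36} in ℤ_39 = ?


H = {0, 3, 6, 9, 12, 15, 18, 21, 24, 27, 30, 33, 36}, |H| = 13
Number of cosets = |G|/|H| = 39/13 = 3
0 + H = {0, 3, 6, 9, 12, 15, 18, 21, 24, 27, 30, 33, 36}
1 + H = {1, 4, 7, 10, 13, 16, 19, 22, 25, 28, 31, 34, 37}
2 + H = {2, 5, 8, 11, 14, 17, 20, 23, 26, 29, 32, 35, 38}

Cosets: 0+H={0,3,6,9,12,15,18,21,24,27,30,33,36}; 1+H={1,4,7,10,13,16,19,22,25,28,31,34,37}; 2+H={2,5,8,11,14,17,20,23,26,29,32,35,38}


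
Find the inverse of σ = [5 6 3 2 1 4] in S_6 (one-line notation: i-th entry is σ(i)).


To find σ⁻¹, swap domain and range:
σ(1) = 5 → σ⁻¹(5) = 1
σ(2) = 6 → σ⁻¹(6) = 2
σ(3) = 3 → σ⁻¹(3) = 3
σ(4) = 2 → σ⁻¹(2) = 4
σ(5) = 1 → σ⁻¹(1) = 5
σ(6) = 4 → σ⁻¹(4) = 6

σ⁻¹ = [5 4 3 6 1 2]


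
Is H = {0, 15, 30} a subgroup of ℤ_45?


Subgroup test for H = {0, 15, 30} in (ℤ_45, +):
(1) 0 ∈ H? Yes
(2) Closure: for all a,b ∈ H, (a+b) mod 45 ∈ H? Yes
(3) Inverses: for all a ∈ H, -a mod 45 ∈ H? Yes

Yes, H is a subgroup of ℤ_45


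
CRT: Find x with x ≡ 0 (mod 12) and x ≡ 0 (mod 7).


m₁ = 12, m₂ = 7, gcd = 1, so CRT applies. M = m₁·m₂ = 84
Let M₁ = M/m₁ = 7, M₂ = M/m₂ = 12
Find y₁ ≡ M₁⁻¹ (mod m₁): 7⁻¹ ≡ 7 (mod 12)
Find y₂ ≡ M₂⁻¹ (mod m₂): 12⁻¹ ≡ 3 (mod 7)
x = a₁·M₁·y₁ + a₂·M₂·y₂ = 0·7·7 + 0·12·3 = 0
Reduce mod 84: x ≡ 0
Check: 0 mod 12 = 0 ✓, 0 mod 7 = 0 ✓

x ≡ 0 (mod 84)


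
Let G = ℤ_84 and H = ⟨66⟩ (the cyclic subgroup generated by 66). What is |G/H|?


|⟨66⟩| = n / gcd(66, 84) = 84 / 6 = 14
H is normal (ℤ_84 is abelian).
|G/H| = |G| / |H| = 84 / 14 = 6

|G/H| = 6
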